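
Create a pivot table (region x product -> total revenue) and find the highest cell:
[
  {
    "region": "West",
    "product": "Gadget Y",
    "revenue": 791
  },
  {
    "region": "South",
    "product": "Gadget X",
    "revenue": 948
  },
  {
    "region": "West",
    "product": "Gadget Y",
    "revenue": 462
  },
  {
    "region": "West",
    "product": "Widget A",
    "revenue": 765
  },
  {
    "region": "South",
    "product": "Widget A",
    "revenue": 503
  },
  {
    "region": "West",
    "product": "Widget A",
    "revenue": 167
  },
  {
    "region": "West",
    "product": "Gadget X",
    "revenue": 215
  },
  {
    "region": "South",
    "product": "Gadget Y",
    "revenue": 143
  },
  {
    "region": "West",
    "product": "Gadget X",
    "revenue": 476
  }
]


Pivot: region (rows) x product (columns) -> total revenue

     Gadget X      Gadget Y      Widget A    
South          948           143           503  
West           691          1253           932  

Highest: West / Gadget Y = $1253

West / Gadget Y = $1253


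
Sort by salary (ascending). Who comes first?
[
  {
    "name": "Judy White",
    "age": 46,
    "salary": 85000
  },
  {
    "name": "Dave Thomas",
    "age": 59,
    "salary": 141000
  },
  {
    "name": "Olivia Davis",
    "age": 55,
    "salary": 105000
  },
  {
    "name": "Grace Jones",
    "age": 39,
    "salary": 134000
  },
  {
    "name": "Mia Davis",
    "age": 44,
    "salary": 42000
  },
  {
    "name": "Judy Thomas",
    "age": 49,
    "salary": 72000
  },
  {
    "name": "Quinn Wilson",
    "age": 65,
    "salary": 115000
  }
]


Sort by: salary (ascending)

Sorted order:
  1. Mia Davis (salary = 42000)
  2. Judy Thomas (salary = 72000)
  3. Judy White (salary = 85000)
  4. Olivia Davis (salary = 105000)
  5. Quinn Wilson (salary = 115000)
  6. Grace Jones (salary = 134000)
  7. Dave Thomas (salary = 141000)

First: Mia Davis

Mia Davis


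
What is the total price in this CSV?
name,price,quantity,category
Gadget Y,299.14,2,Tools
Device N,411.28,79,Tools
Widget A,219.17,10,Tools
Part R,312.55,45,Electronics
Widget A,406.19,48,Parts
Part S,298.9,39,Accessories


Computing total price:
Values: [299.14, 411.28, 219.17, 312.55, 406.19, 298.9]
Sum = 1947.23

1947.23


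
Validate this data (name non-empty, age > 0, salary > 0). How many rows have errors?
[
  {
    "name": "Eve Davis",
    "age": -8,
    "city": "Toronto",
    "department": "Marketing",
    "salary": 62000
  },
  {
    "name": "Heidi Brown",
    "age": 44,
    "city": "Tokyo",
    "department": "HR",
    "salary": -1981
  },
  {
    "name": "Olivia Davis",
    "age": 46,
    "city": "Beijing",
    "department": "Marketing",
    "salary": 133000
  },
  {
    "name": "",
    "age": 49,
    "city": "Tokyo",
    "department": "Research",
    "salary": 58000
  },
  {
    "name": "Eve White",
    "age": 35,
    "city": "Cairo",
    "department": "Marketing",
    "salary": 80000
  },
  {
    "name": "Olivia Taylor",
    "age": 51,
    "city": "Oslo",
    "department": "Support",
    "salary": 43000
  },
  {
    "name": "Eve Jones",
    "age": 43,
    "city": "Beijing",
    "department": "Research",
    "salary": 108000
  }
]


Validating 7 records:
Rules: name non-empty, age > 0, salary > 0

  Row 1 (Eve Davis): negative age: -8
  Row 2 (Heidi Brown): negative salary: -1981
  Row 3 (Olivia Davis): OK
  Row 4 (???): empty name
  Row 5 (Eve White): OK
  Row 6 (Olivia Taylor): OK
  Row 7 (Eve Jones): OK

Total errors: 3

3 errors


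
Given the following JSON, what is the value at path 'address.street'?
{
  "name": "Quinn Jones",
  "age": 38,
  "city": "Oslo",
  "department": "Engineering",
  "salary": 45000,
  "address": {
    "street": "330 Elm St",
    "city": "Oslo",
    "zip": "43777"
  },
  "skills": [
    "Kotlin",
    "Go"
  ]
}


Query: address.street
Path: address -> street
Value: 330 Elm St

330 Elm St


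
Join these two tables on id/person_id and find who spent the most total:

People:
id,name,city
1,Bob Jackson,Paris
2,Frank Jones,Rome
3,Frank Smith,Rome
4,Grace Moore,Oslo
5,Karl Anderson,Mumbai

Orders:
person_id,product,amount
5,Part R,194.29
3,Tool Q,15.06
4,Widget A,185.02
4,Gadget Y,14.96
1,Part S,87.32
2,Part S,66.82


Join on: people.id = orders.person_id

Joined rows:
  Karl Anderson (Mumbai) bought Part R for $194.29
  Frank Smith (Rome) bought Tool Q for $15.06
  Grace Moore (Oslo) bought Widget A for $185.02
  Grace Moore (Oslo) bought Gadget Y for $14.96
  Bob Jackson (Paris) bought Part S for $87.32
  Frank Jones (Rome) bought Part S for $66.82

Total per person:
  Grace Moore: $199.98
  Karl Anderson: $194.29
  Bob Jackson: $87.32
  Frank Jones: $66.82
  Frank Smith: $15.06

Top spender: Grace Moore ($199.98)

Grace Moore ($199.98)


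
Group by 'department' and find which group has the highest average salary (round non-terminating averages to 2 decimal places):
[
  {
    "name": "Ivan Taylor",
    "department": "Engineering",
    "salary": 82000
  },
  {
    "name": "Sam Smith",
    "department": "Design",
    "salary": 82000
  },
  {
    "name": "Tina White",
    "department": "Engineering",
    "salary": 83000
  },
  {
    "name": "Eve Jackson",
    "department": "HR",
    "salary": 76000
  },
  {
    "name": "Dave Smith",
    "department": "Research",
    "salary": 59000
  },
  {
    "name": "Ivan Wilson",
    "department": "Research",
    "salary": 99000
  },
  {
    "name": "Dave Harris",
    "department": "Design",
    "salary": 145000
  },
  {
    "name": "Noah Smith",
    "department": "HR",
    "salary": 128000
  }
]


Group by: department

Groups:
  Design: 2 people, avg salary = 227000/2 = $113500
  Engineering: 2 people, avg salary = 165000/2 = $82500
  HR: 2 people, avg salary = 204000/2 = $102000
  Research: 2 people, avg salary = 158000/2 = $79000

Highest average salary: Design ($113500)

Design ($113500)


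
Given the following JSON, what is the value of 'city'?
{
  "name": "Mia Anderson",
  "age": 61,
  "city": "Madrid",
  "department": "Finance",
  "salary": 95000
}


Looking up field 'city'
Value: Madrid

Madrid


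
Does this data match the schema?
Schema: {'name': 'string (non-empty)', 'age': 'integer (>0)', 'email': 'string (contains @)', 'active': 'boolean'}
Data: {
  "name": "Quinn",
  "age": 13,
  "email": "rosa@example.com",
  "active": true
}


Validating each field against schema:
  name: OK (non-empty string)
  age: OK (positive integer)
  email: OK (string with @)
  active: OK (boolean)

Result: VALID

VALID


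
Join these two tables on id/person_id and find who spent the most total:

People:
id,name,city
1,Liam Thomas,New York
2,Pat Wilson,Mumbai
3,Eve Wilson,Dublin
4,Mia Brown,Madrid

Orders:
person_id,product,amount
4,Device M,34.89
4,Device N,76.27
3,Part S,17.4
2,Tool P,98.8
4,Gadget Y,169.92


Join on: people.id = orders.person_id

Joined rows:
  Mia Brown (Madrid) bought Device M for $34.89
  Mia Brown (Madrid) bought Device N for $76.27
  Eve Wilson (Dublin) bought Part S for $17.4
  Pat Wilson (Mumbai) bought Tool P for $98.8
  Mia Brown (Madrid) bought Gadget Y for $169.92

Total per person:
  Mia Brown: $281.08
  Pat Wilson: $98.80
  Eve Wilson: $17.40

Top spender: Mia Brown ($281.08)

Mia Brown ($281.08)


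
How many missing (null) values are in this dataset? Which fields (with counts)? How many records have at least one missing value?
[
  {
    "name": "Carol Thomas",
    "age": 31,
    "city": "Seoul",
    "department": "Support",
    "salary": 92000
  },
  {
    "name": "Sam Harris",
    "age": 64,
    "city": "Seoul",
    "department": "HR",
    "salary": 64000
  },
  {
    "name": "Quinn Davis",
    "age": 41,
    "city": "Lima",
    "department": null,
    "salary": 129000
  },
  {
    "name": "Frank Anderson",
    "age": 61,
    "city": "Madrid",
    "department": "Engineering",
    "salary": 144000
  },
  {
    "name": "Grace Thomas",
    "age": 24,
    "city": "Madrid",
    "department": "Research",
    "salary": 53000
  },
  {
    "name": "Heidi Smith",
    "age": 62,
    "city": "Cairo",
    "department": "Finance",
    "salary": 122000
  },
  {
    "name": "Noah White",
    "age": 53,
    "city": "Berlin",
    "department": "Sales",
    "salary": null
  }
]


Checking for missing (null) values in 7 records:

  Carol Thomas: complete
  Sam Harris: complete
  Quinn Davis: department
  Frank Anderson: complete
  Grace Thomas: complete
  Heidi Smith: complete
  Noah White: salary

Per field:
  name: 0 missing
  age: 0 missing
  city: 0 missing
  department: 1 missing
  salary: 1 missing

Total missing values: 2
Records with any missing: 2

2 missing values (department: 1, salary: 1); 2 incomplete records


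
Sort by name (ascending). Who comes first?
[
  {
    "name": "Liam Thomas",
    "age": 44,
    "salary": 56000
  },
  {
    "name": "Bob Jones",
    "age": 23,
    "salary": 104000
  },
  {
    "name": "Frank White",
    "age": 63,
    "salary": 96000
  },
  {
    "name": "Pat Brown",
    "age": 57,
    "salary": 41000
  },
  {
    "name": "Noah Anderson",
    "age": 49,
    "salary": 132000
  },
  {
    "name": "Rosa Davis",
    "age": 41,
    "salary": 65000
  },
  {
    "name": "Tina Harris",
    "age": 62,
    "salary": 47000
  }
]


Sort by: name (ascending)

Sorted order:
  1. Bob Jones (name = Bob Jones)
  2. Frank White (name = Frank White)
  3. Liam Thomas (name = Liam Thomas)
  4. Noah Anderson (name = Noah Anderson)
  5. Pat Brown (name = Pat Brown)
  6. Rosa Davis (name = Rosa Davis)
  7. Tina Harris (name = Tina Harris)

First: Bob Jones

Bob Jones


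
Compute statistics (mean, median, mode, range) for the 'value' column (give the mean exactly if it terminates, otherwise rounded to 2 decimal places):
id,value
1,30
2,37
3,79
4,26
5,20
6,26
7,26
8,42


Data: [30, 37, 79, 26, 20, 26, 26, 42]
Count: 8
Sum: 286
Mean: 286/8 = 35.75
Sorted: [20, 26, 26, 26, 30, 37, 42, 79]
Median: 28.0
Mode: 26 (3 times)
Range: 79 - 20 = 59
Min: 20, Max: 79

mean=35.75, median=28.0, mode=26, range=59


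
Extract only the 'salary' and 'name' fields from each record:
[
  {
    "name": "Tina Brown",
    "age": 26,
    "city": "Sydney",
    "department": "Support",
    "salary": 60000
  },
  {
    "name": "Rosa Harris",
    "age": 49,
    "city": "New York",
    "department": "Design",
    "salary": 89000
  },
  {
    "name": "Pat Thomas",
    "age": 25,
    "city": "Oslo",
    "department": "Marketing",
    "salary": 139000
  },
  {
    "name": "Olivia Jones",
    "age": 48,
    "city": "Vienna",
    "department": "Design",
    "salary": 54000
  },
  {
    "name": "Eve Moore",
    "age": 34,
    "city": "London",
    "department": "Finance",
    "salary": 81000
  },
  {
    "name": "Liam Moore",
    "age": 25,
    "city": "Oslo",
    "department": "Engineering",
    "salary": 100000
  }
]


Original: 6 records with fields: name, age, city, department, salary
Keep: ['salary', 'name']
Drop: ['age', 'city', 'department']
Result: 6 records, 2 fields each

[
  {
    "salary": 60000,
    "name": "Tina Brown"
  },
  {
    "salary": 89000,
    "name": "Rosa Harris"
  },
  {
    "salary": 139000,
    "name": "Pat Thomas"
  },
  {
    "salary": 54000,
    "name": "Olivia Jones"
  },
  {
    "salary": 81000,
    "name": "Eve Moore"
  },
  {
    "salary": 100000,
    "name": "Liam Moore"
  }
]


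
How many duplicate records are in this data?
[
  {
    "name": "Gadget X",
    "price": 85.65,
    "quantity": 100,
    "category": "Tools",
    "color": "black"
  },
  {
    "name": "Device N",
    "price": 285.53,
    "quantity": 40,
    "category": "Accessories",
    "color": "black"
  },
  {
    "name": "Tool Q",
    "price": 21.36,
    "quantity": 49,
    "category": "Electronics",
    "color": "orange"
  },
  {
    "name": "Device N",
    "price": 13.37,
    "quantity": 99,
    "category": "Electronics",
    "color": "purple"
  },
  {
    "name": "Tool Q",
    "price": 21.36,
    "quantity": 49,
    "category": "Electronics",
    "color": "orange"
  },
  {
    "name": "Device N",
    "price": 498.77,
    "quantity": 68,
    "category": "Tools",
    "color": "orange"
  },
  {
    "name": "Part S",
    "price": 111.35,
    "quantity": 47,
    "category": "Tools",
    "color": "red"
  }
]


Checking 7 records for duplicates:

  Row 1: Gadget X ($85.65, qty 100)
  Row 2: Device N ($285.53, qty 40)
  Row 3: Tool Q ($21.36, qty 49)
  Row 4: Device N ($13.37, qty 99)
  Row 5: Tool Q ($21.36, qty 49) <-- DUPLICATE
  Row 6: Device N ($498.77, qty 68)
  Row 7: Part S ($111.35, qty 47)

Duplicates found: 1
Unique records: 6

1 duplicates, 6 unique


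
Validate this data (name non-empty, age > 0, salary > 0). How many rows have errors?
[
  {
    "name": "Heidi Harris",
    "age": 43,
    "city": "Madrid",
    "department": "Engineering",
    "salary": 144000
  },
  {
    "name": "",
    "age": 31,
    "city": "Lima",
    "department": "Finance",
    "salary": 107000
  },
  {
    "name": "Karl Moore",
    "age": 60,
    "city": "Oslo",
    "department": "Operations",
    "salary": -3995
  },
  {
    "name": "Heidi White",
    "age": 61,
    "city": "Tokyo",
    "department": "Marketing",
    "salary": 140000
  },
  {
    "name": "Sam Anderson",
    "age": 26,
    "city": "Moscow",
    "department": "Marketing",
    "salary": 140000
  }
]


Validating 5 records:
Rules: name non-empty, age > 0, salary > 0

  Row 1 (Heidi Harris): OK
  Row 2 (???): empty name
  Row 3 (Karl Moore): negative salary: -3995
  Row 4 (Heidi White): OK
  Row 5 (Sam Anderson): OK

Total errors: 2

2 errors


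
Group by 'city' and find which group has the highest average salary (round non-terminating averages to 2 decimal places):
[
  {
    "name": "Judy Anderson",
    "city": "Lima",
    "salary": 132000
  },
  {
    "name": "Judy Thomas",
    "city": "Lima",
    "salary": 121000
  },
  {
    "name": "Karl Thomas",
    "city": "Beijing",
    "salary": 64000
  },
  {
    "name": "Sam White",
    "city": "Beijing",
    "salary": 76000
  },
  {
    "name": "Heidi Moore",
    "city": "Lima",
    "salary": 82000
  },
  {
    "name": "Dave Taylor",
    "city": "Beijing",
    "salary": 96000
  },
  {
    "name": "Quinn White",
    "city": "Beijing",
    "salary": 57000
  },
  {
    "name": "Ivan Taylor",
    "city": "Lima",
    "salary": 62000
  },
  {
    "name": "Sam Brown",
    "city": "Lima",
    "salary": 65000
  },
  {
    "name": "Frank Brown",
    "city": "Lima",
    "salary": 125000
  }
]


Group by: city

Groups:
  Beijing: 4 people, avg salary = 293000/4 = $73250
  Lima: 6 people, avg salary = 587000/6 ≈ $97833.33

Highest average salary: Lima (≈$97833.33)

Lima (≈$97833.33)


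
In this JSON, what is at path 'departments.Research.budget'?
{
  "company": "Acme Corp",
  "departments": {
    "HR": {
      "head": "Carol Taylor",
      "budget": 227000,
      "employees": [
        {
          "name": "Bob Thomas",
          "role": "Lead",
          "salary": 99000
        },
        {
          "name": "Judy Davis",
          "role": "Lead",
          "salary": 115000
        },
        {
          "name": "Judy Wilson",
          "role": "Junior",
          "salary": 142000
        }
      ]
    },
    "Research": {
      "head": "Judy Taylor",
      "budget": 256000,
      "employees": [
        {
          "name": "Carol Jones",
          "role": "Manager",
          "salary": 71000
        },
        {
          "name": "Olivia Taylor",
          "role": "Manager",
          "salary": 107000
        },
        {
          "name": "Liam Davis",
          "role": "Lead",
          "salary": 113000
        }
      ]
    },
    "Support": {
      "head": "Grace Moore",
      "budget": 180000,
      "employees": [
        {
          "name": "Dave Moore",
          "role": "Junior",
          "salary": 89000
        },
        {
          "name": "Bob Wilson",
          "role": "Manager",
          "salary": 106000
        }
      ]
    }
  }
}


Path: departments.Research.budget

Navigate:
  -> departments
  -> Research
  -> budget = 256000

256000


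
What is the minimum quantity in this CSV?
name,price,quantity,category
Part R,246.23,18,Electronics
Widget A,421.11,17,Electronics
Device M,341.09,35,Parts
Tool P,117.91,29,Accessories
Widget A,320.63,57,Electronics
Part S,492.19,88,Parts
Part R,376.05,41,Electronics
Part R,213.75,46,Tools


Computing minimum quantity:
Values: [18, 17, 35, 29, 57, 88, 41, 46]
Min = 17

17


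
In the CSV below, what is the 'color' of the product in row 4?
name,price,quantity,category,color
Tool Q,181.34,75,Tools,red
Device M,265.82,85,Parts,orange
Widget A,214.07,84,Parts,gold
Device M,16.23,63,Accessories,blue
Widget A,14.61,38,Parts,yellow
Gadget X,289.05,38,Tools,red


Query: Row 4 ('Device M'), column 'color'
Value: blue

blue


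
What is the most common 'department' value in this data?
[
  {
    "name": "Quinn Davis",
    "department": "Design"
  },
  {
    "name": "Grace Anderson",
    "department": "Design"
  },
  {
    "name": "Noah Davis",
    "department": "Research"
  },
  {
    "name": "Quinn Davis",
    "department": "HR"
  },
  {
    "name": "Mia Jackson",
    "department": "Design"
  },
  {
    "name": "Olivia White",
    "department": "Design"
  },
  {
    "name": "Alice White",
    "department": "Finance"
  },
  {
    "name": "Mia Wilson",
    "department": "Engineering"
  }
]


Counting 'department' values across 8 records:

  Design: 4 ####
  Research: 1 #
  HR: 1 #
  Finance: 1 #
  Engineering: 1 #

Most common: Design (4 times)

Design (4 times)


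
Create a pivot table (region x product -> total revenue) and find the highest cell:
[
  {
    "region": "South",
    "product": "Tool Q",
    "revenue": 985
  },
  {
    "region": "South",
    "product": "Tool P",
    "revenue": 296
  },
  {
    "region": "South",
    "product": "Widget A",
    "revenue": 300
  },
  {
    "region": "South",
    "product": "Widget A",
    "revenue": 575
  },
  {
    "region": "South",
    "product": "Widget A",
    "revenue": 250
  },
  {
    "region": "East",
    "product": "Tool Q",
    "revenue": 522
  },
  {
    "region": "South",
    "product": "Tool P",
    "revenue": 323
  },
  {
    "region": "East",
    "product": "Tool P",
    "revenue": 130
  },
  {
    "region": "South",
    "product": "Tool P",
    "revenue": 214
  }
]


Pivot: region (rows) x product (columns) -> total revenue

     Tool P        Tool Q        Widget A    
East           130           522             0  
South          833           985          1125  

Highest: South / Widget A = $1125

South / Widget A = $1125


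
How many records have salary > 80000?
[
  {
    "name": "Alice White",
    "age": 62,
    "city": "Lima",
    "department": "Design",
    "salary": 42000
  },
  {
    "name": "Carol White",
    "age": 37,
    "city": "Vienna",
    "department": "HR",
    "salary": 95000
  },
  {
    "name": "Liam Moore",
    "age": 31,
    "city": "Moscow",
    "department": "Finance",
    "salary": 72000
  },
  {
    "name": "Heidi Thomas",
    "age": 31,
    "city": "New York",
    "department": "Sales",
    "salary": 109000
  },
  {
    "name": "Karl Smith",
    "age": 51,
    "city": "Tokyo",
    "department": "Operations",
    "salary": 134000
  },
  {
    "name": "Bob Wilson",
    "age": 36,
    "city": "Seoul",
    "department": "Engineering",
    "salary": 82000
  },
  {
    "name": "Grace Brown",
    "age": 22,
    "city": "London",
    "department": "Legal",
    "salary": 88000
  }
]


Data: 7 records
Condition: salary > 80000

Checking each record:
  Alice White: 42000
  Carol White: 95000 MATCH
  Liam Moore: 72000
  Heidi Thomas: 109000 MATCH
  Karl Smith: 134000 MATCH
  Bob Wilson: 82000 MATCH
  Grace Brown: 88000 MATCH

Count: 5

5


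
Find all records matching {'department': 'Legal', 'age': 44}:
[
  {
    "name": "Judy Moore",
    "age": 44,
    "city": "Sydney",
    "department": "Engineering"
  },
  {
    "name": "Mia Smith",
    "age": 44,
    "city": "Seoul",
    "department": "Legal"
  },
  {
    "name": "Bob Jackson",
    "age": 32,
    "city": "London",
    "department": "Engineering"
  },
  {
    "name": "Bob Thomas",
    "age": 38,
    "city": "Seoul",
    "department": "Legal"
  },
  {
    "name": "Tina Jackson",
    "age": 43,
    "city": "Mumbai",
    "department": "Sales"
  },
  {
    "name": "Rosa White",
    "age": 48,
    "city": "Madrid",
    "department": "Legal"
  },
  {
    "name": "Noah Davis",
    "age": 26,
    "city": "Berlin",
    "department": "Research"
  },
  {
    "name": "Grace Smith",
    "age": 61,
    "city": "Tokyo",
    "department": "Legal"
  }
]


Search criteria: {'department': 'Legal', 'age': 44}

Checking 8 records:
  Judy Moore: {department: Engineering, age: 44}
  Mia Smith: {department: Legal, age: 44} <-- MATCH
  Bob Jackson: {department: Engineering, age: 32}
  Bob Thomas: {department: Legal, age: 38}
  Tina Jackson: {department: Sales, age: 43}
  Rosa White: {department: Legal, age: 48}
  Noah Davis: {department: Research, age: 26}
  Grace Smith: {department: Legal, age: 61}

Matches: ["Mia Smith"]

["Mia Smith"]


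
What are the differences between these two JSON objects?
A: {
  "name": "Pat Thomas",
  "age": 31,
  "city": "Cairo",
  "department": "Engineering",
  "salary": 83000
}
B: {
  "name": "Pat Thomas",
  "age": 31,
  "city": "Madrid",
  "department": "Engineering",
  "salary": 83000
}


Comparing each field (in key order):
  name: same
  age: same
  city: DIFFERENT
  department: same
  salary: same
Differences:
  city: Cairo -> Madrid

1 field(s) changed

1 change: city


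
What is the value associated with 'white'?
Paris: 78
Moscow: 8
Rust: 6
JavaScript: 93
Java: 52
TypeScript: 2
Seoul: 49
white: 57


Looking up key 'white'
Value: 57

57


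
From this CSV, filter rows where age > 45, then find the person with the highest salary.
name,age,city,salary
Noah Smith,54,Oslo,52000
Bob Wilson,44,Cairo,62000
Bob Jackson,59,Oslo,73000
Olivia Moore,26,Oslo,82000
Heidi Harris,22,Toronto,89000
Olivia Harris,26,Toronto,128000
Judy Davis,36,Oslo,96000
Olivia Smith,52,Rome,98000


Filter: age > 45
Sort by: salary (descending)

Filtered records (3):
  Olivia Smith, age 52, salary $98000
  Bob Jackson, age 59, salary $73000
  Noah Smith, age 54, salary $52000

Highest salary: Olivia Smith ($98000)

Olivia Smith


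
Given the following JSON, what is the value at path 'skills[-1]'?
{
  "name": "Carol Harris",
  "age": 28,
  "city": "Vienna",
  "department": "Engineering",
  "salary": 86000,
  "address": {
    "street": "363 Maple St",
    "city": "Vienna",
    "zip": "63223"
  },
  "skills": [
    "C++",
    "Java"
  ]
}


Query: skills[-1]
Path: skills -> last element
Value: Java

Java


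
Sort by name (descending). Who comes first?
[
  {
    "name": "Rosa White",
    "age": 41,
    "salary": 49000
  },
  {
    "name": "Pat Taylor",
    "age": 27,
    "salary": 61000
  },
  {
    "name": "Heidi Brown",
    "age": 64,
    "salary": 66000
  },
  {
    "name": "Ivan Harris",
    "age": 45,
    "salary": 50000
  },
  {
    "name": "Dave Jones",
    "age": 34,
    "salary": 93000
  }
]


Sort by: name (descending)

Sorted order:
  1. Rosa White (name = Rosa White)
  2. Pat Taylor (name = Pat Taylor)
  3. Ivan Harris (name = Ivan Harris)
  4. Heidi Brown (name = Heidi Brown)
  5. Dave Jones (name = Dave Jones)

First: Rosa White

Rosa White


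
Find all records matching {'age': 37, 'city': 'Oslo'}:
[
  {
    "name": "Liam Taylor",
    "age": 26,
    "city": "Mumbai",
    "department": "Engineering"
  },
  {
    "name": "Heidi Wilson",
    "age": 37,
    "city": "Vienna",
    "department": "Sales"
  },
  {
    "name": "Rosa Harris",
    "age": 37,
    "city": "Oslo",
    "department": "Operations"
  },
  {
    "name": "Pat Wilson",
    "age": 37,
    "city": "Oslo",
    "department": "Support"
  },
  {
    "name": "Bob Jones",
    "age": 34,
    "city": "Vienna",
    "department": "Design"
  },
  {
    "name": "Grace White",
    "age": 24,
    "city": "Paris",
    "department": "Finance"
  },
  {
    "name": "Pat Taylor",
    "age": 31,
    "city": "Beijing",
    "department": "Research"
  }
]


Search criteria: {'age': 37, 'city': 'Oslo'}

Checking 7 records:
  Liam Taylor: {age: 26, city: Mumbai}
  Heidi Wilson: {age: 37, city: Vienna}
  Rosa Harris: {age: 37, city: Oslo} <-- MATCH
  Pat Wilson: {age: 37, city: Oslo} <-- MATCH
  Bob Jones: {age: 34, city: Vienna}
  Grace White: {age: 24, city: Paris}
  Pat Taylor: {age: 31, city: Beijing}

Matches: ["Rosa Harris", "Pat Wilson"]

["Rosa Harris", "Pat Wilson"]


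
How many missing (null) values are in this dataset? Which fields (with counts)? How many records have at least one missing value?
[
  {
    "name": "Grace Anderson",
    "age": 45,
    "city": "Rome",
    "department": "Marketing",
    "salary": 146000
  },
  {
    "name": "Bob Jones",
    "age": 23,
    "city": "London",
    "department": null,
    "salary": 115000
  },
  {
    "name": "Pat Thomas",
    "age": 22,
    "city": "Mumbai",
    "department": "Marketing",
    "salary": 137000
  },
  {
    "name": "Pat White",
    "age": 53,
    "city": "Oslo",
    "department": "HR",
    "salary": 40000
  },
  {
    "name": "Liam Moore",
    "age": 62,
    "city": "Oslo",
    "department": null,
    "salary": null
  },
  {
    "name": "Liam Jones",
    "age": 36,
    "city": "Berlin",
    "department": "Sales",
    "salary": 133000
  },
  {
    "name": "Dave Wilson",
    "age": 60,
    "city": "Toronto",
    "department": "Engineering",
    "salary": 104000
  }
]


Checking for missing (null) values in 7 records:

  Grace Anderson: complete
  Bob Jones: department
  Pat Thomas: complete
  Pat White: complete
  Liam Moore: department, salary
  Liam Jones: complete
  Dave Wilson: complete

Per field:
  name: 0 missing
  age: 0 missing
  city: 0 missing
  department: 2 missing
  salary: 1 missing

Total missing values: 3
Records with any missing: 2

3 missing values (department: 2, salary: 1); 2 incomplete records


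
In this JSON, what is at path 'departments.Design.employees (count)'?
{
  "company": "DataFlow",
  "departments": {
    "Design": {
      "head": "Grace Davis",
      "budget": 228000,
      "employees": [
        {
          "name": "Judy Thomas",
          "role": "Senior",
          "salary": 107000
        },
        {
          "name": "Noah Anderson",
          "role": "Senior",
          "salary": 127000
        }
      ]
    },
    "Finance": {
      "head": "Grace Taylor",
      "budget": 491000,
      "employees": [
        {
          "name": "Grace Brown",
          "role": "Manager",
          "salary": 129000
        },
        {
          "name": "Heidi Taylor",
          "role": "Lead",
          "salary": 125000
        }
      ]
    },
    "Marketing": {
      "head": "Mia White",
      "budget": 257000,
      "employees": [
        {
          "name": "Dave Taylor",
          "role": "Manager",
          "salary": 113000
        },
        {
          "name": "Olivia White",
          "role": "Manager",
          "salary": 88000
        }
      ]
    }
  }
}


Path: departments.Design.employees (count)

Navigate:
  -> departments
  -> Design
  -> employees (array, length 2)

2


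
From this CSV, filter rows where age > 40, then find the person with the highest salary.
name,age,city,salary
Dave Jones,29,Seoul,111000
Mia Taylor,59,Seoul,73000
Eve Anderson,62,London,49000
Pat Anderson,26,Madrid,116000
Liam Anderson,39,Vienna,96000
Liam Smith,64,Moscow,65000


Filter: age > 40
Sort by: salary (descending)

Filtered records (3):
  Mia Taylor, age 59, salary $73000
  Liam Smith, age 64, salary $65000
  Eve Anderson, age 62, salary $49000

Highest salary: Mia Taylor ($73000)

Mia Taylor


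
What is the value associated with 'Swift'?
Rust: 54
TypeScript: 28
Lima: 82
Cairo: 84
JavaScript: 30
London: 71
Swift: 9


Looking up key 'Swift'
Value: 9

9


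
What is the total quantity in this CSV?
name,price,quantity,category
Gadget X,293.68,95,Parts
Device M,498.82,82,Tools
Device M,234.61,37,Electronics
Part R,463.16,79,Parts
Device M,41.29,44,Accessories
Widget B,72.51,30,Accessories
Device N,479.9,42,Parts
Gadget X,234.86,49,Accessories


Computing total quantity:
Values: [95, 82, 37, 79, 44, 30, 42, 49]
Sum = 458

458


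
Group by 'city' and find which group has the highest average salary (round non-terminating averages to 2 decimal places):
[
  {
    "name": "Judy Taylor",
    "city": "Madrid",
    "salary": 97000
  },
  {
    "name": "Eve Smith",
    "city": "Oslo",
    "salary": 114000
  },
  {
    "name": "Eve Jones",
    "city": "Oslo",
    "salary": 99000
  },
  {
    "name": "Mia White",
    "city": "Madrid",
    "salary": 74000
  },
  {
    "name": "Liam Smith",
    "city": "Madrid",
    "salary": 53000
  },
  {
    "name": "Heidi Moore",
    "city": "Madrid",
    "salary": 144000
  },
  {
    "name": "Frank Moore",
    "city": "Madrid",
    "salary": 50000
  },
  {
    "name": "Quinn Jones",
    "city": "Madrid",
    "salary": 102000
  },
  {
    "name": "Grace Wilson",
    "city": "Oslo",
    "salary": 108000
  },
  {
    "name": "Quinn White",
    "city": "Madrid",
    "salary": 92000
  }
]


Group by: city

Groups:
  Madrid: 7 people, avg salary = 612000/7 ≈ $87428.57
  Oslo: 3 people, avg salary = 321000/3 = $107000

Highest average salary: Oslo ($107000)

Oslo ($107000)


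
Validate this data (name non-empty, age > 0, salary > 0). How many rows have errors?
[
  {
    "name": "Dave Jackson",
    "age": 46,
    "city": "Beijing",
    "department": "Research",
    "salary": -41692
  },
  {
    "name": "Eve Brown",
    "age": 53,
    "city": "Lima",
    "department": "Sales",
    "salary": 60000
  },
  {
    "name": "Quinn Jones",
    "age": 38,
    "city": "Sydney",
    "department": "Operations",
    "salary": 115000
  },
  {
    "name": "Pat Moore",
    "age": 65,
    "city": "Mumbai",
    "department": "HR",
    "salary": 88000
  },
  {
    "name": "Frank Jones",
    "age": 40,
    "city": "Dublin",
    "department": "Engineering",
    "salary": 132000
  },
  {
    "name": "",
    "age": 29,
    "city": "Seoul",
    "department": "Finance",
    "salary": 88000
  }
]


Validating 6 records:
Rules: name non-empty, age > 0, salary > 0

  Row 1 (Dave Jackson): negative salary: -41692
  Row 2 (Eve Brown): OK
  Row 3 (Quinn Jones): OK
  Row 4 (Pat Moore): OK
  Row 5 (Frank Jones): OK
  Row 6 (???): empty name

Total errors: 2

2 errors


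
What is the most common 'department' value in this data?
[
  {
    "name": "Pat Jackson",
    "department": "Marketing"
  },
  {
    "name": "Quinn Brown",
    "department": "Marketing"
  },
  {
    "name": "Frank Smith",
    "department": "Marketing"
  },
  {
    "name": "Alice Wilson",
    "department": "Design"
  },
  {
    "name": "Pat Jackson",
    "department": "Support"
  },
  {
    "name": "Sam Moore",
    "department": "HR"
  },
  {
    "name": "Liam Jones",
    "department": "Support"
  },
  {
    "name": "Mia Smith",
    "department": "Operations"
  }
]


Counting 'department' values across 8 records:

  Marketing: 3 ###
  Support: 2 ##
  Design: 1 #
  HR: 1 #
  Operations: 1 #

Most common: Marketing (3 times)

Marketing (3 times)


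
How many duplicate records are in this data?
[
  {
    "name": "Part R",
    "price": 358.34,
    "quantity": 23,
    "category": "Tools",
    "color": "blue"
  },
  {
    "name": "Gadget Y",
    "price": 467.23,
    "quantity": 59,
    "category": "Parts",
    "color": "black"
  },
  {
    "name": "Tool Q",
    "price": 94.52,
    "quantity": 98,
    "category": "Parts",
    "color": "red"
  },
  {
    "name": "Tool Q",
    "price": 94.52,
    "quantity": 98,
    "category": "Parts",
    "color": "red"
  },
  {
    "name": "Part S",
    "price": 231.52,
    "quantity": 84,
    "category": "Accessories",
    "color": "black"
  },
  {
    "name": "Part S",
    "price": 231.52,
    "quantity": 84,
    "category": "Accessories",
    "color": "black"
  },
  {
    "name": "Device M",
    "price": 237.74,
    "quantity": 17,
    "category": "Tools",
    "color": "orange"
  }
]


Checking 7 records for duplicates:

  Row 1: Part R ($358.34, qty 23)
  Row 2: Gadget Y ($467.23, qty 59)
  Row 3: Tool Q ($94.52, qty 98)
  Row 4: Tool Q ($94.52, qty 98) <-- DUPLICATE
  Row 5: Part S ($231.52, qty 84)
  Row 6: Part S ($231.52, qty 84) <-- DUPLICATE
  Row 7: Device M ($237.74, qty 17)

Duplicates found: 2
Unique records: 5

2 duplicates, 5 unique


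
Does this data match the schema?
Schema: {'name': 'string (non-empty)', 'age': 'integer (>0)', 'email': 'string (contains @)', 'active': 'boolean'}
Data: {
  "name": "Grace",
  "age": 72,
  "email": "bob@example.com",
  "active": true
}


Validating each field against schema:
  name: OK (non-empty string)
  age: OK (positive integer)
  email: OK (string with @)
  active: OK (boolean)

Result: VALID

VALID


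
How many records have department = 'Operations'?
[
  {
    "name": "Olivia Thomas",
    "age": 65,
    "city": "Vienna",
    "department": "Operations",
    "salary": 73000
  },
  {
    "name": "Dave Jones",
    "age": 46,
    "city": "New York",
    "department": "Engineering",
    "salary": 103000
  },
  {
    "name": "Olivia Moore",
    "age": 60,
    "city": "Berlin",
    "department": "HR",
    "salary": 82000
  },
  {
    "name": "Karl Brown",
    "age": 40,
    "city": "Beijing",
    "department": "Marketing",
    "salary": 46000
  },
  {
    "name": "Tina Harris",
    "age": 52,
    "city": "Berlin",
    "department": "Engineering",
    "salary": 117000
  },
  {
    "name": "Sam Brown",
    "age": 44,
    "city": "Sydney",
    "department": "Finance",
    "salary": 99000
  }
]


Data: 6 records
Condition: department = 'Operations'

Checking each record:
  Olivia Thomas: Operations MATCH
  Dave Jones: Engineering
  Olivia Moore: HR
  Karl Brown: Marketing
  Tina Harris: Engineering
  Sam Brown: Finance

Count: 1

1


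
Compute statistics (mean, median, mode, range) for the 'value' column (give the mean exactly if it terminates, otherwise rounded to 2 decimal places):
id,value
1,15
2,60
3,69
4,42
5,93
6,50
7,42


Data: [15, 60, 69, 42, 93, 50, 42]
Count: 7
Sum: 371
Mean: 371/7 = 53
Sorted: [15, 42, 42, 50, 60, 69, 93]
Median: 50.0
Mode: 42 (2 times)
Range: 93 - 15 = 78
Min: 15, Max: 93

mean=53, median=50.0, mode=42, range=78


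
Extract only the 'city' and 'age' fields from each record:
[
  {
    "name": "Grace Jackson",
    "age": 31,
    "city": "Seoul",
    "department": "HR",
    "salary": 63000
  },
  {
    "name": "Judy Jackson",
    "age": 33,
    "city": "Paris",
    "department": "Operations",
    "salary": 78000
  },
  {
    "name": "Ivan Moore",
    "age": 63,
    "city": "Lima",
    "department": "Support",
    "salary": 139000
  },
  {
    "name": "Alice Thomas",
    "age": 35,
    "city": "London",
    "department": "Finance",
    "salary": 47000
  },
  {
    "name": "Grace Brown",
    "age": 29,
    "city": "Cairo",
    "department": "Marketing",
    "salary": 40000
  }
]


Original: 5 records with fields: name, age, city, department, salary
Keep: ['city', 'age']
Drop: ['name', 'department', 'salary']
Result: 5 records, 2 fields each

[
  {
    "city": "Seoul",
    "age": 31
  },
  {
    "city": "Paris",
    "age": 33
  },
  {
    "city": "Lima",
    "age": 63
  },
  {
    "city": "London",
    "age": 35
  },
  {
    "city": "Cairo",
    "age": 29
  }
]


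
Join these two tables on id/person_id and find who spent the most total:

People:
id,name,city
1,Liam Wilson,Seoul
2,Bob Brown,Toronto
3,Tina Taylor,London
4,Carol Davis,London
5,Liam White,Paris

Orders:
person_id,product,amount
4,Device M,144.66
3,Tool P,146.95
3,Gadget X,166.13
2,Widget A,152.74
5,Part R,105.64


Join on: people.id = orders.person_id

Joined rows:
  Carol Davis (London) bought Device M for $144.66
  Tina Taylor (London) bought Tool P for $146.95
  Tina Taylor (London) bought Gadget X for $166.13
  Bob Brown (Toronto) bought Widget A for $152.74
  Liam White (Paris) bought Part R for $105.64

Total per person:
  Tina Taylor: $313.08
  Bob Brown: $152.74
  Carol Davis: $144.66
  Liam White: $105.64

Top spender: Tina Taylor ($313.08)

Tina Taylor ($313.08)


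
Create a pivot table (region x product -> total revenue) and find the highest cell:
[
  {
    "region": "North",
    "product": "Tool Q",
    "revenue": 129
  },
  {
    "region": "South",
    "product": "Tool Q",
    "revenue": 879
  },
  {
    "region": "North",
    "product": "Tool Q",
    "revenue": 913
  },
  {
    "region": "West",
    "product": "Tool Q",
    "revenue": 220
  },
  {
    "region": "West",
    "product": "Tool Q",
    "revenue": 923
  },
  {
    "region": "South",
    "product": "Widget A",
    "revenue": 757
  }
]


Pivot: region (rows) x product (columns) -> total revenue

     Tool Q        Widget A    
North         1042             0  
South          879           757  
West          1143             0  

Highest: West / Tool Q = $1143

West / Tool Q = $1143


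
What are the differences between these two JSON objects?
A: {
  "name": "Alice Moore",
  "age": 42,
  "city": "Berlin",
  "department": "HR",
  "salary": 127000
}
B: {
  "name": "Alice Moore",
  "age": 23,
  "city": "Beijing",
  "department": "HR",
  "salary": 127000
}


Comparing each field (in key order):
  name: same
  age: DIFFERENT
  city: DIFFERENT
  department: same
  salary: same
Differences:
  age: 42 -> 23
  city: Berlin -> Beijing

2 field(s) changed

2 changes: age, city


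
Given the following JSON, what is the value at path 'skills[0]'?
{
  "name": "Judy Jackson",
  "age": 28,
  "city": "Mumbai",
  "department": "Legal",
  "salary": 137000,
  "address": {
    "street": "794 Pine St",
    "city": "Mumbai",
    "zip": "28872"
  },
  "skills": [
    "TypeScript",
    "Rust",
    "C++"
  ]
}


Query: skills[0]
Path: skills -> first element
Value: TypeScript

TypeScript


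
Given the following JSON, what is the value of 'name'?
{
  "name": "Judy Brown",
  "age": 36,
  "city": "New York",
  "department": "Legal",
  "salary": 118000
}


Looking up field 'name'
Value: Judy Brown

Judy Brown


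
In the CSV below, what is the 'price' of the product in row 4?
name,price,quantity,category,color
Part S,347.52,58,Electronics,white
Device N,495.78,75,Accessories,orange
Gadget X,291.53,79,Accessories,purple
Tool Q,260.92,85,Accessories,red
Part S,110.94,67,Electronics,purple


Query: Row 4 ('Tool Q'), column 'price'
Value: 260.92

260.92


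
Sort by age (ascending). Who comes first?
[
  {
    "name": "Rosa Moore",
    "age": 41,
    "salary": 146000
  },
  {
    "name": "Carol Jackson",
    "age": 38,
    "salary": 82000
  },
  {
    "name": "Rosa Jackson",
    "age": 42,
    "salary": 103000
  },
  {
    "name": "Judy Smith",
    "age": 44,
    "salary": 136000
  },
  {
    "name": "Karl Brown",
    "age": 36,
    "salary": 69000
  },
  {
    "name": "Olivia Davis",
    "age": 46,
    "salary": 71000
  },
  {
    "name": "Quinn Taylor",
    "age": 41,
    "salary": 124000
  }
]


Sort by: age (ascending)

Sorted order:
  1. Karl Brown (age = 36)
  2. Carol Jackson (age = 38)
  3. Rosa Moore (age = 41)
  4. Quinn Taylor (age = 41)
  5. Rosa Jackson (age = 42)
  6. Judy Smith (age = 44)
  7. Olivia Davis (age = 46)

First: Karl Brown

Karl Brown


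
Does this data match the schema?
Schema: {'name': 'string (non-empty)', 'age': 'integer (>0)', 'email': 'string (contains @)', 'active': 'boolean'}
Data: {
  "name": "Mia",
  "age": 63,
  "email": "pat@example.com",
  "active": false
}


Validating each field against schema:
  name: OK (non-empty string)
  age: OK (positive integer)
  email: OK (string with @)
  active: OK (boolean)

Result: VALID

VALID


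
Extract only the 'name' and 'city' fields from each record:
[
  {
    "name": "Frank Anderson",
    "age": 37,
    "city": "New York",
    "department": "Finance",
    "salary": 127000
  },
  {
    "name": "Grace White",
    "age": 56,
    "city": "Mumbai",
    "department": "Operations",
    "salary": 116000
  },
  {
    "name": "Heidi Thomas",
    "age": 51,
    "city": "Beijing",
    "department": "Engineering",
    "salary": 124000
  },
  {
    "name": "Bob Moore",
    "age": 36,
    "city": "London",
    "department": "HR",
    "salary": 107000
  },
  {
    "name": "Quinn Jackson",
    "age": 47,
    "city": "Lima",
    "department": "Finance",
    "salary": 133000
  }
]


Original: 5 records with fields: name, age, city, department, salary
Keep: ['name', 'city']
Drop: ['age', 'department', 'salary']
Result: 5 records, 2 fields each

[
  {
    "name": "Frank Anderson",
    "city": "New York"
  },
  {
    "name": "Grace White",
    "city": "Mumbai"
  },
  {
    "name": "Heidi Thomas",
    "city": "Beijing"
  },
  {
    "name": "Bob Moore",
    "city": "London"
  },
  {
    "name": "Quinn Jackson",
    "city": "Lima"
  }
]
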